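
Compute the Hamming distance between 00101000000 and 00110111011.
XOR = 00011111011, count of 1s = 7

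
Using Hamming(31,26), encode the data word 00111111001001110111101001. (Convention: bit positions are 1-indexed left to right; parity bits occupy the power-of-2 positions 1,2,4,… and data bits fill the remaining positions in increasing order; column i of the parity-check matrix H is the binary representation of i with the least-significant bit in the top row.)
Codeword c = d · G (mod 2), d = 00111111001001110111101001:
  c[0] = d·G[:,0] = (00111111001001110111101001)·(11011010101101010101010101) mod 2 = 0+0+0+1+1+0+1+0+0+0+1+0+0+1+0+1+0+1+0+1+0+0+0+0+0+1 mod 2 = 1
  c[1] = d·G[:,1] = (00111111001001110111101001)·(10110110011011001100110011) mod 2 = 0+0+1+1+0+1+1+0+0+0+1+0+0+1+0+0+0+1+0+0+1+0+0+0+0+1 mod 2 = 1
  c[2] = d·G[:,2] = (00111111001001110111101001)·(10000000000000000000000000) mod 2 = 0+0+0+0+0+0+0+0+0+0+0+0+0+0+0+0+0+0+0+0+0+0+0+0+0+0 mod 2 = 0
  c[3] = d·G[:,3] = (00111111001001110111101001)·(01110001111000111100001111) mod 2 = 0+0+1+1+0+0+0+1+0+0+1+0+0+0+1+1+0+1+0+0+0+0+1+0+0+1 mod 2 = 1
  c[4] = d·G[:,4] = (00111111001001110111101001)·(01000000000000000000000000) mod 2 = 0+0+0+0+0+0+0+0+0+0+0+0+0+0+0+0+0+0+0+0+0+0+0+0+0+0 mod 2 = 0
  c[5] = d·G[:,5] = (00111111001001110111101001)·(00100000000000000000000000) mod 2 = 0+0+1+0+0+0+0+0+0+0+0+0+0+0+0+0+0+0+0+0+0+0+0+0+0+0 mod 2 = 1
  c[6] = d·G[:,6] = (00111111001001110111101001)·(00010000000000000000000000) mod 2 = 0+0+0+1+0+0+0+0+0+0+0+0+0+0+0+0+0+0+0+0+0+0+0+0+0+0 mod 2 = 1
  c[7] = d·G[:,7] = (00111111001001110111101001)·(00001111111000000011111111) mod 2 = 0+0+0+0+1+1+1+1+0+0+1+0+0+0+0+0+0+0+1+1+1+0+1+0+0+1 mod 2 = 0
  c[8] = d·G[:,8] = (00111111001001110111101001)·(00001000000000000000000000) mod 2 = 0+0+0+0+1+0+0+0+0+0+0+0+0+0+0+0+0+0+0+0+0+0+0+0+0+0 mod 2 = 1
  c[9] = d·G[:,9] = (00111111001001110111101001)·(00000100000000000000000000) mod 2 = 0+0+0+0+0+1+0+0+0+0+0+0+0+0+0+0+0+0+0+0+0+0+0+0+0+0 mod 2 = 1
  c[10] = d·G[:,10] = (00111111001001110111101001)·(00000010000000000000000000) mod 2 = 0+0+0+0+0+0+1+0+0+0+0+0+0+0+0+0+0+0+0+0+0+0+0+0+0+0 mod 2 = 1
  c[11] = d·G[:,11] = (00111111001001110111101001)·(00000001000000000000000000) mod 2 = 0+0+0+0+0+0+0+1+0+0+0+0+0+0+0+0+0+0+0+0+0+0+0+0+0+0 mod 2 = 1
  c[12] = d·G[:,12] = (00111111001001110111101001)·(00000000100000000000000000) mod 2 = 0+0+0+0+0+0+0+0+0+0+0+0+0+0+0+0+0+0+0+0+0+0+0+0+0+0 mod 2 = 0
  c[13] = d·G[:,13] = (00111111001001110111101001)·(00000000010000000000000000) mod 2 = 0+0+0+0+0+0+0+0+0+0+0+0+0+0+0+0+0+0+0+0+0+0+0+0+0+0 mod 2 = 0
  c[14] = d·G[:,14] = (00111111001001110111101001)·(00000000001000000000000000) mod 2 = 0+0+0+0+0+0+0+0+0+0+1+0+0+0+0+0+0+0+0+0+0+0+0+0+0+0 mod 2 = 1
  c[15] = d·G[:,15] = (00111111001001110111101001)·(00000000000111111111111111) mod 2 = 0+0+0+0+0+0+0+0+0+0+0+0+0+1+1+1+0+1+1+1+1+0+1+0+0+1 mod 2 = 1
  c[16] = d·G[:,16] = (00111111001001110111101001)·(00000000000100000000000000) mod 2 = 0+0+0+0+0+0+0+0+0+0+0+0+0+0+0+0+0+0+0+0+0+0+0+0+0+0 mod 2 = 0
  c[17] = d·G[:,17] = (00111111001001110111101001)·(00000000000010000000000000) mod 2 = 0+0+0+0+0+0+0+0+0+0+0+0+0+0+0+0+0+0+0+0+0+0+0+0+0+0 mod 2 = 0
  c[18] = d·G[:,18] = (00111111001001110111101001)·(00000000000001000000000000) mod 2 = 0+0+0+0+0+0+0+0+0+0+0+0+0+1+0+0+0+0+0+0+0+0+0+0+0+0 mod 2 = 1
  c[19] = d·G[:,19] = (00111111001001110111101001)·(00000000000000100000000000) mod 2 = 0+0+0+0+0+0+0+0+0+0+0+0+0+0+1+0+0+0+0+0+0+0+0+0+0+0 mod 2 = 1
  c[20] = d·G[:,20] = (00111111001001110111101001)·(00000000000000010000000000) mod 2 = 0+0+0+0+0+0+0+0+0+0+0+0+0+0+0+1+0+0+0+0+0+0+0+0+0+0 mod 2 = 1
  c[21] = d·G[:,21] = (00111111001001110111101001)·(00000000000000001000000000) mod 2 = 0+0+0+0+0+0+0+0+0+0+0+0+0+0+0+0+0+0+0+0+0+0+0+0+0+0 mod 2 = 0
  c[22] = d·G[:,22] = (00111111001001110111101001)·(00000000000000000100000000) mod 2 = 0+0+0+0+0+0+0+0+0+0+0+0+0+0+0+0+0+1+0+0+0+0+0+0+0+0 mod 2 = 1
  c[23] = d·G[:,23] = (00111111001001110111101001)·(00000000000000000010000000) mod 2 = 0+0+0+0+0+0+0+0+0+0+0+0+0+0+0+0+0+0+1+0+0+0+0+0+0+0 mod 2 = 1
  c[24] = d·G[:,24] = (00111111001001110111101001)·(00000000000000000001000000) mod 2 = 0+0+0+0+0+0+0+0+0+0+0+0+0+0+0+0+0+0+0+1+0+0+0+0+0+0 mod 2 = 1
  c[25] = d·G[:,25] = (00111111001001110111101001)·(00000000000000000000100000) mod 2 = 0+0+0+0+0+0+0+0+0+0+0+0+0+0+0+0+0+0+0+0+1+0+0+0+0+0 mod 2 = 1
  c[26] = d·G[:,26] = (00111111001001110111101001)·(00000000000000000000010000) mod 2 = 0+0+0+0+0+0+0+0+0+0+0+0+0+0+0+0+0+0+0+0+0+0+0+0+0+0 mod 2 = 0
  c[27] = d·G[:,27] = (00111111001001110111101001)·(00000000000000000000001000) mod 2 = 0+0+0+0+0+0+0+0+0+0+0+0+0+0+0+0+0+0+0+0+0+0+1+0+0+0 mod 2 = 1
  c[28] = d·G[:,28] = (00111111001001110111101001)·(00000000000000000000000100) mod 2 = 0+0+0+0+0+0+0+0+0+0+0+0+0+0+0+0+0+0+0+0+0+0+0+0+0+0 mod 2 = 0
  c[29] = d·G[:,29] = (00111111001001110111101001)·(00000000000000000000000010) mod 2 = 0+0+0+0+0+0+0+0+0+0+0+0+0+0+0+0+0+0+0+0+0+0+0+0+0+0 mod 2 = 0
  c[30] = d·G[:,30] = (00111111001001110111101001)·(00000000000000000000000001) mod 2 = 0+0+0+0+0+0+0+0+0+0+0+0+0+0+0+0+0+0+0+0+0+0+0+0+0+1 mod 2 = 1
Codeword = 1101011011110011001110111101001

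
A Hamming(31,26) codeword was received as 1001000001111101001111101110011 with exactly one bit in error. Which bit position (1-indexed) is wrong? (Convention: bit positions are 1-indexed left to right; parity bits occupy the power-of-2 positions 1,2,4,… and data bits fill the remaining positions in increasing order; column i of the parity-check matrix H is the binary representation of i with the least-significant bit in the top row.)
Syndrome s = H · r^T (mod 2), r = 1001000001111101001111101110011:
  s[0] = (1010101010101010101010101010101)·(1001000001111101001111101110011) mod 2 = 1+0+0+0+0+0+0+0+0+0+1+0+1+0+0+0+0+0+1+0+1+0+1+0+1+0+1+0+0+0+1 mod 2 = 1
  s[1] = (0110011001100110011001100110011)·(1001000001111101001111101110011) mod 2 = 0+0+0+0+0+0+0+0+0+1+1+0+0+1+0+0+0+0+1+0+0+1+1+0+0+1+1+0+0+1+1 mod 2 = 0
  s[2] = (0001111000011110000111100001111)·(1001000001111101001111101110011) mod 2 = 0+0+0+1+0+0+0+0+0+0+0+1+1+1+0+0+0+0+0+1+1+1+1+0+0+0+0+0+0+1+1 mod 2 = 0
  s[3] = (0000000111111110000000011111111)·(1001000001111101001111101110011) mod 2 = 0+0+0+0+0+0+0+0+0+1+1+1+1+1+0+0+0+0+0+0+0+0+0+0+1+1+1+0+0+1+1 mod 2 = 0
  s[4] = (0000000000000001111111111111111)·(1001000001111101001111101110011) mod 2 = 0+0+0+0+0+0+0+0+0+0+0+0+0+0+0+1+0+0+1+1+1+1+1+0+1+1+1+0+0+1+1 mod 2 = 1
Syndrome = 10001
Column i of H is the binary representation of i, so the syndrome is the binary index of the flipped bit.
Read s = 10001 with s[0] as LSB: 1·2^0 + 0·2^1 + 0·2^2 + 0·2^3 + 1·2^4 = 17.
Error is at bit position 17.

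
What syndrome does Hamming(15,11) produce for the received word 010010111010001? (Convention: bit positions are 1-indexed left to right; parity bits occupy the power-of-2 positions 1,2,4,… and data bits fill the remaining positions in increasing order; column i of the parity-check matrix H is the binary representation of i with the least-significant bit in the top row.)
Syndrome s = H · r^T (mod 2), r = 010010111010001:
  s[0] = (101010101010101)·(010010111010001) mod 2 = 0+0+0+0+1+0+1+0+1+0+1+0+0+0+1 mod 2 = 1
  s[1] = (011001100110011)·(010010111010001) mod 2 = 0+1+0+0+0+0+1+0+0+0+1+0+0+0+1 mod 2 = 0
  s[2] = (000111100001111)·(010010111010001) mod 2 = 0+0+0+0+1+0+1+0+0+0+0+0+0+0+1 mod 2 = 1
  s[3] = (000000011111111)·(010010111010001) mod 2 = 0+0+0+0+0+0+0+1+1+0+1+0+0+0+1 mod 2 = 0
Syndrome = 1010
Non-zero syndrome: error at position 5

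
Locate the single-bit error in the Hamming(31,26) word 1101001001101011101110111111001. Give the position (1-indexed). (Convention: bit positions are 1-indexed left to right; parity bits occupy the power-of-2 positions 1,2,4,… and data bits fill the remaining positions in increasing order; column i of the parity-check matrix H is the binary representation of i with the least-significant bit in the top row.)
Syndrome s = H · r^T (mod 2), r = 1101001001101011101110111111001:
  s[0] = (1010101010101010101010101010101)·(1101001001101011101110111111001) mod 2 = 1+0+0+0+0+0+1+0+0+0+1+0+1+0+1+0+1+0+1+0+1+0+1+0+1+0+1+0+0+0+1 mod 2 = 0
  s[1] = (0110011001100110011001100110011)·(1101001001101011101110111111001) mod 2 = 0+1+0+0+0+0+1+0+0+1+1+0+0+0+1+0+0+0+1+0+0+0+1+0+0+1+1+0+0+0+1 mod 2 = 0
  s[2] = (0001111000011110000111100001111)·(1101001001101011101110111111001) mod 2 = 0+0+0+1+0+0+1+0+0+0+0+0+1+0+1+0+0+0+0+1+1+0+1+0+0+0+0+1+0+0+1 mod 2 = 1
  s[3] = (0000000111111110000000011111111)·(1101001001101011101110111111001) mod 2 = 0+0+0+0+0+0+0+0+0+1+1+0+1+0+1+0+0+0+0+0+0+0+0+1+1+1+1+1+0+0+1 mod 2 = 0
  s[4] = (0000000000000001111111111111111)·(1101001001101011101110111111001) mod 2 = 0+0+0+0+0+0+0+0+0+0+0+0+0+0+0+1+1+0+1+1+1+0+1+1+1+1+1+1+0+0+1 mod 2 = 0
Syndrome = 00100
Column i of H is the binary representation of i, so the syndrome is the binary index of the flipped bit.
Read s = 00100 with s[0] as LSB: 0·2^0 + 0·2^1 + 1·2^2 + 0·2^3 + 0·2^4 = 4.
Error is at bit position 4.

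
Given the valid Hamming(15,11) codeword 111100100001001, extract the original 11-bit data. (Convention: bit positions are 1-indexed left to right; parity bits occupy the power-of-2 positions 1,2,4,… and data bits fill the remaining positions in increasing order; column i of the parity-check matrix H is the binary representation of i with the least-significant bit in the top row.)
Parity bits occupy power-of-2 positions; data bits are at positions {3,5,6,7,9,10,11,12,13,14,15} (1-indexed).
Extract: c[3]=1 c[5]=0 c[6]=0 c[7]=1 c[9]=0 c[10]=0 c[11]=0 c[12]=1 c[13]=0 c[14]=0 c[15]=1
Data = 10010001001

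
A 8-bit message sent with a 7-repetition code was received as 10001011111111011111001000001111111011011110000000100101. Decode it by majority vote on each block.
Split into 7-bit blocks and majority-vote each:
  block 1 = 1000101: 3 ones, 4 zeros → 0
  block 2 = 1111111: 7 ones, 0 zeros → 1
  block 3 = 0111110: 5 ones, 2 zeros → 1
  block 4 = 0100000: 1 ones, 6 zeros → 0
  block 5 = 1111111: 7 ones, 0 zeros → 1
  block 6 = 0110111: 5 ones, 2 zeros → 1
  block 7 = 1000000: 1 ones, 6 zeros → 0
  block 8 = 0100101: 3 ones, 4 zeros → 0
Decoded = 01101100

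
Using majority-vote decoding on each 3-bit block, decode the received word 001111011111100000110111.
Split into 3-bit blocks and majority-vote each:
  block 1 = 001: 1 ones, 2 zeros → 0
  block 2 = 111: 3 ones, 0 zeros → 1
  block 3 = 011: 2 ones, 1 zeros → 1
  block 4 = 111: 3 ones, 0 zeros → 1
  block 5 = 100: 1 ones, 2 zeros → 0
  block 6 = 000: 0 ones, 3 zeros → 0
  block 7 = 110: 2 ones, 1 zeros → 1
  block 8 = 111: 3 ones, 0 zeros → 1
Decoded = 01110011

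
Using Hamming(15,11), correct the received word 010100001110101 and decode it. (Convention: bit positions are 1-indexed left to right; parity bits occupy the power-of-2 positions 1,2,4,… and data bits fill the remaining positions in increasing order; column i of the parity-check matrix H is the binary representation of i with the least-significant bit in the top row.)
Syndrome s = H · r^T (mod 2), r = 010100001110101:
  s[0] = (101010101010101)·(010100001110101) mod 2 = 0+0+0+0+0+0+0+0+1+0+1+0+1+0+1 mod 2 = 0
  s[1] = (011001100110011)·(010100001110101) mod 2 = 0+1+0+0+0+0+0+0+0+1+1+0+0+0+1 mod 2 = 0
  s[2] = (000111100001111)·(010100001110101) mod 2 = 0+0+0+1+0+0+0+0+0+0+0+0+1+0+1 mod 2 = 1
  s[3] = (000000011111111)·(010100001110101) mod 2 = 0+0+0+0+0+0+0+0+1+1+1+0+1+0+1 mod 2 = 1
Syndrome = 0011
Column 12 of H equals this syndrome → error at bit 12 (1-indexed).
Flip bit 12: 010100001110101 → 010100001111101
Extract data bits at positions {3,5,6,7,9,10,11,12,13,14,15}: 00001111101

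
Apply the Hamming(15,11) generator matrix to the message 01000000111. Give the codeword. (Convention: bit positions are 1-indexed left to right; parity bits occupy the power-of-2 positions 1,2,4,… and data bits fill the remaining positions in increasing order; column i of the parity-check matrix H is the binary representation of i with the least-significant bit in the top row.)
Codeword c = d · G (mod 2), d = 01000000111:
  c[0] = d·G[:,0] = (01000000111)·(11011010101) mod 2 = 0+1+0+0+0+0+0+0+1+0+1 mod 2 = 1
  c[1] = d·G[:,1] = (01000000111)·(10110110011) mod 2 = 0+0+0+0+0+0+0+0+0+1+1 mod 2 = 0
  c[2] = d·G[:,2] = (01000000111)·(10000000000) mod 2 = 0+0+0+0+0+0+0+0+0+0+0 mod 2 = 0
  c[3] = d·G[:,3] = (01000000111)·(01110001111) mod 2 = 0+1+0+0+0+0+0+0+1+1+1 mod 2 = 0
  c[4] = d·G[:,4] = (01000000111)·(01000000000) mod 2 = 0+1+0+0+0+0+0+0+0+0+0 mod 2 = 1
  c[5] = d·G[:,5] = (01000000111)·(00100000000) mod 2 = 0+0+0+0+0+0+0+0+0+0+0 mod 2 = 0
  c[6] = d·G[:,6] = (01000000111)·(00010000000) mod 2 = 0+0+0+0+0+0+0+0+0+0+0 mod 2 = 0
  c[7] = d·G[:,7] = (01000000111)·(00001111111) mod 2 = 0+0+0+0+0+0+0+0+1+1+1 mod 2 = 1
  c[8] = d·G[:,8] = (01000000111)·(00001000000) mod 2 = 0+0+0+0+0+0+0+0+0+0+0 mod 2 = 0
  c[9] = d·G[:,9] = (01000000111)·(00000100000) mod 2 = 0+0+0+0+0+0+0+0+0+0+0 mod 2 = 0
  c[10] = d·G[:,10] = (01000000111)·(00000010000) mod 2 = 0+0+0+0+0+0+0+0+0+0+0 mod 2 = 0
  c[11] = d·G[:,11] = (01000000111)·(00000001000) mod 2 = 0+0+0+0+0+0+0+0+0+0+0 mod 2 = 0
  c[12] = d·G[:,12] = (01000000111)·(00000000100) mod 2 = 0+0+0+0+0+0+0+0+1+0+0 mod 2 = 1
  c[13] = d·G[:,13] = (01000000111)·(00000000010) mod 2 = 0+0+0+0+0+0+0+0+0+1+0 mod 2 = 1
  c[14] = d·G[:,14] = (01000000111)·(00000000001) mod 2 = 0+0+0+0+0+0+0+0+0+0+1 mod 2 = 1
Codeword = 100010010000111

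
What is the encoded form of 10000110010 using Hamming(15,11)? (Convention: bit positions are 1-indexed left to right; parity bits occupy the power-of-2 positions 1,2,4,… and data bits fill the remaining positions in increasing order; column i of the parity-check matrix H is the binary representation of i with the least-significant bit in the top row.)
Codeword c = d · G (mod 2), d = 10000110010:
  c[0] = d·G[:,0] = (10000110010)·(11011010101) mod 2 = 1+0+0+0+0+0+1+0+0+0+0 mod 2 = 0
  c[1] = d·G[:,1] = (10000110010)·(10110110011) mod 2 = 1+0+0+0+0+1+1+0+0+1+0 mod 2 = 0
  c[2] = d·G[:,2] = (10000110010)·(10000000000) mod 2 = 1+0+0+0+0+0+0+0+0+0+0 mod 2 = 1
  c[3] = d·G[:,3] = (10000110010)·(01110001111) mod 2 = 0+0+0+0+0+0+0+0+0+1+0 mod 2 = 1
  c[4] = d·G[:,4] = (10000110010)·(01000000000) mod 2 = 0+0+0+0+0+0+0+0+0+0+0 mod 2 = 0
  c[5] = d·G[:,5] = (10000110010)·(00100000000) mod 2 = 0+0+0+0+0+0+0+0+0+0+0 mod 2 = 0
  c[6] = d·G[:,6] = (10000110010)·(00010000000) mod 2 = 0+0+0+0+0+0+0+0+0+0+0 mod 2 = 0
  c[7] = d·G[:,7] = (10000110010)·(00001111111) mod 2 = 0+0+0+0+0+1+1+0+0+1+0 mod 2 = 1
  c[8] = d·G[:,8] = (10000110010)·(00001000000) mod 2 = 0+0+0+0+0+0+0+0+0+0+0 mod 2 = 0
  c[9] = d·G[:,9] = (10000110010)·(00000100000) mod 2 = 0+0+0+0+0+1+0+0+0+0+0 mod 2 = 1
  c[10] = d·G[:,10] = (10000110010)·(00000010000) mod 2 = 0+0+0+0+0+0+1+0+0+0+0 mod 2 = 1
  c[11] = d·G[:,11] = (10000110010)·(00000001000) mod 2 = 0+0+0+0+0+0+0+0+0+0+0 mod 2 = 0
  c[12] = d·G[:,12] = (10000110010)·(00000000100) mod 2 = 0+0+0+0+0+0+0+0+0+0+0 mod 2 = 0
  c[13] = d·G[:,13] = (10000110010)·(00000000010) mod 2 = 0+0+0+0+0+0+0+0+0+1+0 mod 2 = 1
  c[14] = d·G[:,14] = (10000110010)·(00000000001) mod 2 = 0+0+0+0+0+0+0+0+0+0+0 mod 2 = 0
Codeword = 001100010110010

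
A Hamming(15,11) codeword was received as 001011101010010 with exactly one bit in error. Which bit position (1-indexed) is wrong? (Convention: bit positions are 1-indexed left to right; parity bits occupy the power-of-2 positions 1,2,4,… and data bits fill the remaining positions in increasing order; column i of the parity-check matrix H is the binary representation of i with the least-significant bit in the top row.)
Syndrome s = H · r^T (mod 2), r = 001011101010010:
  s[0] = (101010101010101)·(001011101010010) mod 2 = 0+0+1+0+1+0+1+0+1+0+1+0+0+0+0 mod 2 = 1
  s[1] = (011001100110011)·(001011101010010) mod 2 = 0+0+1+0+0+1+1+0+0+0+1+0+0+1+0 mod 2 = 1
  s[2] = (000111100001111)·(001011101010010) mod 2 = 0+0+0+0+1+1+1+0+0+0+0+0+0+1+0 mod 2 = 0
  s[3] = (000000011111111)·(001011101010010) mod 2 = 0+0+0+0+0+0+0+0+1+0+1+0+0+1+0 mod 2 = 1
Syndrome = 1101
Column i of H is the binary representation of i, so the syndrome is the binary index of the flipped bit.
Read s = 1101 with s[0] as LSB: 1·2^0 + 1·2^1 + 0·2^2 + 1·2^3 = 11.
Error is at bit position 11.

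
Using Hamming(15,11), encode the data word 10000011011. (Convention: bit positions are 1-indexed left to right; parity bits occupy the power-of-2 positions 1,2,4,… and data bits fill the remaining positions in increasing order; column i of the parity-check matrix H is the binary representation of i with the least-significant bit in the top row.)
Codeword c = d · G (mod 2), d = 10000011011:
  c[0] = d·G[:,0] = (10000011011)·(11011010101) mod 2 = 1+0+0+0+0+0+1+0+0+0+1 mod 2 = 1
  c[1] = d·G[:,1] = (10000011011)·(10110110011) mod 2 = 1+0+0+0+0+0+1+0+0+1+1 mod 2 = 0
  c[2] = d·G[:,2] = (10000011011)·(10000000000) mod 2 = 1+0+0+0+0+0+0+0+0+0+0 mod 2 = 1
  c[3] = d·G[:,3] = (10000011011)·(01110001111) mod 2 = 0+0+0+0+0+0+0+1+0+1+1 mod 2 = 1
  c[4] = d·G[:,4] = (10000011011)·(01000000000) mod 2 = 0+0+0+0+0+0+0+0+0+0+0 mod 2 = 0
  c[5] = d·G[:,5] = (10000011011)·(00100000000) mod 2 = 0+0+0+0+0+0+0+0+0+0+0 mod 2 = 0
  c[6] = d·G[:,6] = (10000011011)·(00010000000) mod 2 = 0+0+0+0+0+0+0+0+0+0+0 mod 2 = 0
  c[7] = d·G[:,7] = (10000011011)·(00001111111) mod 2 = 0+0+0+0+0+0+1+1+0+1+1 mod 2 = 0
  c[8] = d·G[:,8] = (10000011011)·(00001000000) mod 2 = 0+0+0+0+0+0+0+0+0+0+0 mod 2 = 0
  c[9] = d·G[:,9] = (10000011011)·(00000100000) mod 2 = 0+0+0+0+0+0+0+0+0+0+0 mod 2 = 0
  c[10] = d·G[:,10] = (10000011011)·(00000010000) mod 2 = 0+0+0+0+0+0+1+0+0+0+0 mod 2 = 1
  c[11] = d·G[:,11] = (10000011011)·(00000001000) mod 2 = 0+0+0+0+0+0+0+1+0+0+0 mod 2 = 1
  c[12] = d·G[:,12] = (10000011011)·(00000000100) mod 2 = 0+0+0+0+0+0+0+0+0+0+0 mod 2 = 0
  c[13] = d·G[:,13] = (10000011011)·(00000000010) mod 2 = 0+0+0+0+0+0+0+0+0+1+0 mod 2 = 1
  c[14] = d·G[:,14] = (10000011011)·(00000000001) mod 2 = 0+0+0+0+0+0+0+0+0+0+1 mod 2 = 1
Codeword = 101100000011011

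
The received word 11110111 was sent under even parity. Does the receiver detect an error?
Sum of received bits: 1+1+1+1+0+1+1+1 = 7; 7 mod 2 = 1. Result is 1 ≠ 0 → error detected.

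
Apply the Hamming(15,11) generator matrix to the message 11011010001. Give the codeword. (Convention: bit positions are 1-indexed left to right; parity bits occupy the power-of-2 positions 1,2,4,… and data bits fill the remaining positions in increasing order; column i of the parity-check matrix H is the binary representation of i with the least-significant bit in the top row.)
Codeword c = d · G (mod 2), d = 11011010001:
  c[0] = d·G[:,0] = (11011010001)·(11011010101) mod 2 = 1+1+0+1+1+0+1+0+0+0+1 mod 2 = 0
  c[1] = d·G[:,1] = (11011010001)·(10110110011) mod 2 = 1+0+0+1+0+0+1+0+0+0+1 mod 2 = 0
  c[2] = d·G[:,2] = (11011010001)·(10000000000) mod 2 = 1+0+0+0+0+0+0+0+0+0+0 mod 2 = 1
  c[3] = d·G[:,3] = (11011010001)·(01110001111) mod 2 = 0+1+0+1+0+0+0+0+0+0+1 mod 2 = 1
  c[4] = d·G[:,4] = (11011010001)·(01000000000) mod 2 = 0+1+0+0+0+0+0+0+0+0+0 mod 2 = 1
  c[5] = d·G[:,5] = (11011010001)·(00100000000) mod 2 = 0+0+0+0+0+0+0+0+0+0+0 mod 2 = 0
  c[6] = d·G[:,6] = (11011010001)·(00010000000) mod 2 = 0+0+0+1+0+0+0+0+0+0+0 mod 2 = 1
  c[7] = d·G[:,7] = (11011010001)·(00001111111) mod 2 = 0+0+0+0+1+0+1+0+0+0+1 mod 2 = 1
  c[8] = d·G[:,8] = (11011010001)·(00001000000) mod 2 = 0+0+0+0+1+0+0+0+0+0+0 mod 2 = 1
  c[9] = d·G[:,9] = (11011010001)·(00000100000) mod 2 = 0+0+0+0+0+0+0+0+0+0+0 mod 2 = 0
  c[10] = d·G[:,10] = (11011010001)·(00000010000) mod 2 = 0+0+0+0+0+0+1+0+0+0+0 mod 2 = 1
  c[11] = d·G[:,11] = (11011010001)·(00000001000) mod 2 = 0+0+0+0+0+0+0+0+0+0+0 mod 2 = 0
  c[12] = d·G[:,12] = (11011010001)·(00000000100) mod 2 = 0+0+0+0+0+0+0+0+0+0+0 mod 2 = 0
  c[13] = d·G[:,13] = (11011010001)·(00000000010) mod 2 = 0+0+0+0+0+0+0+0+0+0+0 mod 2 = 0
  c[14] = d·G[:,14] = (11011010001)·(00000000001) mod 2 = 0+0+0+0+0+0+0+0+0+0+1 mod 2 = 1
Codeword = 001110111010001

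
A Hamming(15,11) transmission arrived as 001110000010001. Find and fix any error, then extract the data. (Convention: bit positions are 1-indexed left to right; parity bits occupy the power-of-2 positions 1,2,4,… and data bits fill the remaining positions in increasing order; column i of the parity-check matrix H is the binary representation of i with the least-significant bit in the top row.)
Syndrome s = H · r^T (mod 2), r = 001110000010001:
  s[0] = (101010101010101)·(001110000010001) mod 2 = 0+0+1+0+1+0+0+0+0+0+1+0+0+0+1 mod 2 = 0
  s[1] = (011001100110011)·(001110000010001) mod 2 = 0+0+1+0+0+0+0+0+0+0+1+0+0+0+1 mod 2 = 1
  s[2] = (000111100001111)·(001110000010001) mod 2 = 0+0+0+1+1+0+0+0+0+0+0+0+0+0+1 mod 2 = 1
  s[3] = (000000011111111)·(001110000010001) mod 2 = 0+0+0+0+0+0+0+0+0+0+1+0+0+0+1 mod 2 = 0
Syndrome = 0110
Column 6 of H equals this syndrome → error at bit 6 (1-indexed).
Flip bit 6: 001110000010001 → 001111000010001
Extract data bits at positions {3,5,6,7,9,10,11,12,13,14,15}: 11100010001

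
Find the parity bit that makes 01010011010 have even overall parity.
Sum of data bits: 0+1+0+1+0+0+1+1+0+1+0 = 5.
5 mod 2 = 1, so parity bit = 1.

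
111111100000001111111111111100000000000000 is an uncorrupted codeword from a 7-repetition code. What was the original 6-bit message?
Split into 7-bit blocks: 1111111 0000000 1111111 1111111 0000000 0000000
Data = 101100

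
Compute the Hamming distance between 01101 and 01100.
XOR = 00001, count of 1s = 1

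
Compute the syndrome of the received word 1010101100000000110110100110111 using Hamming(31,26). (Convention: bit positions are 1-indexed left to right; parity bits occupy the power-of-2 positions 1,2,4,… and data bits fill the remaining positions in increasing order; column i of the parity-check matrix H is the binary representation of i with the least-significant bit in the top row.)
Syndrome s = H · r^T (mod 2), r = 1010101100000000110110100110111:
  s[0] = (1010101010101010101010101010101)·(1010101100000000110110100110111) mod 2 = 1+0+1+0+1+0+1+0+0+0+0+0+0+0+0+0+1+0+0+0+1+0+1+0+0+0+1+0+1+0+1 mod 2 = 0
  s[1] = (0110011001100110011001100110011)·(1010101100000000110110100110111) mod 2 = 0+0+1+0+0+0+1+0+0+0+0+0+0+0+0+0+0+1+0+0+0+0+1+0+0+1+1+0+0+1+1 mod 2 = 0
  s[2] = (0001111000011110000111100001111)·(1010101100000000110110100110111) mod 2 = 0+0+0+0+1+0+1+0+0+0+0+0+0+0+0+0+0+0+0+1+1+0+1+0+0+0+0+0+1+1+1 mod 2 = 0
  s[3] = (0000000111111110000000011111111)·(1010101100000000110110100110111) mod 2 = 0+0+0+0+0+0+0+1+0+0+0+0+0+0+0+0+0+0+0+0+0+0+0+0+0+1+1+0+1+1+1 mod 2 = 0
  s[4] = (0000000000000001111111111111111)·(1010101100000000110110100110111) mod 2 = 0+0+0+0+0+0+0+0+0+0+0+0+0+0+0+0+1+1+0+1+1+0+1+0+0+1+1+0+1+1+1 mod 2 = 0
Syndrome = 00000
s = 0: no error detected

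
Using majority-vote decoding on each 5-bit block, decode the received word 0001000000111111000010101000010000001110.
Split into 5-bit blocks and majority-vote each:
  block 1 = 00010: 1 ones, 4 zeros → 0
  block 2 = 00000: 0 ones, 5 zeros → 0
  block 3 = 11111: 5 ones, 0 zeros → 1
  block 4 = 10000: 1 ones, 4 zeros → 0
  block 5 = 10101: 3 ones, 2 zeros → 1
  block 6 = 00001: 1 ones, 4 zeros → 0
  block 7 = 00000: 0 ones, 5 zeros → 0
  block 8 = 01110: 3 ones, 2 zeros → 1
Decoded = 00101001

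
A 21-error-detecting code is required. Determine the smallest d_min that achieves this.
Detecting e errors requires d_min ≥ e + 1 = 21 + 1 = 22.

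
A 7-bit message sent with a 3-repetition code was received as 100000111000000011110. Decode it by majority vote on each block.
Split into 3-bit blocks and majority-vote each:
  block 1 = 100: 1 ones, 2 zeros → 0
  block 2 = 000: 0 ones, 3 zeros → 0
  block 3 = 111: 3 ones, 0 zeros → 1
  block 4 = 000: 0 ones, 3 zeros → 0
  block 5 = 000: 0 ones, 3 zeros → 0
  block 6 = 011: 2 ones, 1 zeros → 1
  block 7 = 110: 2 ones, 1 zeros → 1
Decoded = 0010011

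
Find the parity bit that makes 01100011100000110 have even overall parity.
Sum of data bits: 0+1+1+0+0+0+1+1+1+0+0+0+0+0+1+1+0 = 7.
7 mod 2 = 1, so parity bit = 1.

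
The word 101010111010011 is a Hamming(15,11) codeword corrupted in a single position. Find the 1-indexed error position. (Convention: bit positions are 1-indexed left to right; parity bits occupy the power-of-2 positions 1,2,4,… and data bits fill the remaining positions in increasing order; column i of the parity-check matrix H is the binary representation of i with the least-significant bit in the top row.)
Syndrome s = H · r^T (mod 2), r = 101010111010011:
  s[0] = (101010101010101)·(101010111010011) mod 2 = 1+0+1+0+1+0+1+0+1+0+1+0+0+0+1 mod 2 = 1
  s[1] = (011001100110011)·(101010111010011) mod 2 = 0+0+1+0+0+0+1+0+0+0+1+0+0+1+1 mod 2 = 1
  s[2] = (000111100001111)·(101010111010011) mod 2 = 0+0+0+0+1+0+1+0+0+0+0+0+0+1+1 mod 2 = 0
  s[3] = (000000011111111)·(101010111010011) mod 2 = 0+0+0+0+0+0+0+1+1+0+1+0+0+1+1 mod 2 = 1
Syndrome = 1101
Column i of H is the binary representation of i, so the syndrome is the binary index of the flipped bit.
Read s = 1101 with s[0] as LSB: 1·2^0 + 1·2^1 + 0·2^2 + 1·2^3 = 11.
Error is at bit position 11.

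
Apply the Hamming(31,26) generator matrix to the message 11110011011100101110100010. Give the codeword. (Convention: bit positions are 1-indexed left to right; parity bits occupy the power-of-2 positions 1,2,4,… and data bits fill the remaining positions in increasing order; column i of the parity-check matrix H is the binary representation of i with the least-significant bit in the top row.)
Codeword c = d · G (mod 2), d = 11110011011100101110100010:
  c[0] = d·G[:,0] = (11110011011100101110100010)·(11011010101101010101010101) mod 2 = 1+1+0+1+0+0+1+0+0+0+1+1+0+0+0+0+0+1+0+0+0+0+0+0+0+0 mod 2 = 1
  c[1] = d·G[:,1] = (11110011011100101110100010)·(10110110011011001100110011) mod 2 = 1+0+1+1+0+0+1+0+0+1+1+0+0+0+0+0+1+1+0+0+1+0+0+0+1+0 mod 2 = 0
  c[2] = d·G[:,2] = (11110011011100101110100010)·(10000000000000000000000000) mod 2 = 1+0+0+0+0+0+0+0+0+0+0+0+0+0+0+0+0+0+0+0+0+0+0+0+0+0 mod 2 = 1
  c[3] = d·G[:,3] = (11110011011100101110100010)·(01110001111000111100001111) mod 2 = 0+1+1+1+0+0+0+1+0+1+1+0+0+0+1+0+1+1+0+0+0+0+0+0+1+0 mod 2 = 0
  c[4] = d·G[:,4] = (11110011011100101110100010)·(01000000000000000000000000) mod 2 = 0+1+0+0+0+0+0+0+0+0+0+0+0+0+0+0+0+0+0+0+0+0+0+0+0+0 mod 2 = 1
  c[5] = d·G[:,5] = (11110011011100101110100010)·(00100000000000000000000000) mod 2 = 0+0+1+0+0+0+0+0+0+0+0+0+0+0+0+0+0+0+0+0+0+0+0+0+0+0 mod 2 = 1
  c[6] = d·G[:,6] = (11110011011100101110100010)·(00010000000000000000000000) mod 2 = 0+0+0+1+0+0+0+0+0+0+0+0+0+0+0+0+0+0+0+0+0+0+0+0+0+0 mod 2 = 1
  c[7] = d·G[:,7] = (11110011011100101110100010)·(00001111111000000011111111) mod 2 = 0+0+0+0+0+0+1+1+0+1+1+0+0+0+0+0+0+0+1+0+1+0+0+0+1+0 mod 2 = 1
  c[8] = d·G[:,8] = (11110011011100101110100010)·(00001000000000000000000000) mod 2 = 0+0+0+0+0+0+0+0+0+0+0+0+0+0+0+0+0+0+0+0+0+0+0+0+0+0 mod 2 = 0
  c[9] = d·G[:,9] = (11110011011100101110100010)·(00000100000000000000000000) mod 2 = 0+0+0+0+0+0+0+0+0+0+0+0+0+0+0+0+0+0+0+0+0+0+0+0+0+0 mod 2 = 0
  c[10] = d·G[:,10] = (11110011011100101110100010)·(00000010000000000000000000) mod 2 = 0+0+0+0+0+0+1+0+0+0+0+0+0+0+0+0+0+0+0+0+0+0+0+0+0+0 mod 2 = 1
  c[11] = d·G[:,11] = (11110011011100101110100010)·(00000001000000000000000000) mod 2 = 0+0+0+0+0+0+0+1+0+0+0+0+0+0+0+0+0+0+0+0+0+0+0+0+0+0 mod 2 = 1
  c[12] = d·G[:,12] = (11110011011100101110100010)·(00000000100000000000000000) mod 2 = 0+0+0+0+0+0+0+0+0+0+0+0+0+0+0+0+0+0+0+0+0+0+0+0+0+0 mod 2 = 0
  c[13] = d·G[:,13] = (11110011011100101110100010)·(00000000010000000000000000) mod 2 = 0+0+0+0+0+0+0+0+0+1+0+0+0+0+0+0+0+0+0+0+0+0+0+0+0+0 mod 2 = 1
  c[14] = d·G[:,14] = (11110011011100101110100010)·(00000000001000000000000000) mod 2 = 0+0+0+0+0+0+0+0+0+0+1+0+0+0+0+0+0+0+0+0+0+0+0+0+0+0 mod 2 = 1
  c[15] = d·G[:,15] = (11110011011100101110100010)·(00000000000111111111111111) mod 2 = 0+0+0+0+0+0+0+0+0+0+0+1+0+0+1+0+1+1+1+0+1+0+0+0+1+0 mod 2 = 1
  c[16] = d·G[:,16] = (11110011011100101110100010)·(00000000000100000000000000) mod 2 = 0+0+0+0+0+0+0+0+0+0+0+1+0+0+0+0+0+0+0+0+0+0+0+0+0+0 mod 2 = 1
  c[17] = d·G[:,17] = (11110011011100101110100010)·(00000000000010000000000000) mod 2 = 0+0+0+0+0+0+0+0+0+0+0+0+0+0+0+0+0+0+0+0+0+0+0+0+0+0 mod 2 = 0
  c[18] = d·G[:,18] = (11110011011100101110100010)·(00000000000001000000000000) mod 2 = 0+0+0+0+0+0+0+0+0+0+0+0+0+0+0+0+0+0+0+0+0+0+0+0+0+0 mod 2 = 0
  c[19] = d·G[:,19] = (11110011011100101110100010)·(00000000000000100000000000) mod 2 = 0+0+0+0+0+0+0+0+0+0+0+0+0+0+1+0+0+0+0+0+0+0+0+0+0+0 mod 2 = 1
  c[20] = d·G[:,20] = (11110011011100101110100010)·(00000000000000010000000000) mod 2 = 0+0+0+0+0+0+0+0+0+0+0+0+0+0+0+0+0+0+0+0+0+0+0+0+0+0 mod 2 = 0
  c[21] = d·G[:,21] = (11110011011100101110100010)·(00000000000000001000000000) mod 2 = 0+0+0+0+0+0+0+0+0+0+0+0+0+0+0+0+1+0+0+0+0+0+0+0+0+0 mod 2 = 1
  c[22] = d·G[:,22] = (11110011011100101110100010)·(00000000000000000100000000) mod 2 = 0+0+0+0+0+0+0+0+0+0+0+0+0+0+0+0+0+1+0+0+0+0+0+0+0+0 mod 2 = 1
  c[23] = d·G[:,23] = (11110011011100101110100010)·(00000000000000000010000000) mod 2 = 0+0+0+0+0+0+0+0+0+0+0+0+0+0+0+0+0+0+1+0+0+0+0+0+0+0 mod 2 = 1
  c[24] = d·G[:,24] = (11110011011100101110100010)·(00000000000000000001000000) mod 2 = 0+0+0+0+0+0+0+0+0+0+0+0+0+0+0+0+0+0+0+0+0+0+0+0+0+0 mod 2 = 0
  c[25] = d·G[:,25] = (11110011011100101110100010)·(00000000000000000000100000) mod 2 = 0+0+0+0+0+0+0+0+0+0+0+0+0+0+0+0+0+0+0+0+1+0+0+0+0+0 mod 2 = 1
  c[26] = d·G[:,26] = (11110011011100101110100010)·(00000000000000000000010000) mod 2 = 0+0+0+0+0+0+0+0+0+0+0+0+0+0+0+0+0+0+0+0+0+0+0+0+0+0 mod 2 = 0
  c[27] = d·G[:,27] = (11110011011100101110100010)·(00000000000000000000001000) mod 2 = 0+0+0+0+0+0+0+0+0+0+0+0+0+0+0+0+0+0+0+0+0+0+0+0+0+0 mod 2 = 0
  c[28] = d·G[:,28] = (11110011011100101110100010)·(00000000000000000000000100) mod 2 = 0+0+0+0+0+0+0+0+0+0+0+0+0+0+0+0+0+0+0+0+0+0+0+0+0+0 mod 2 = 0
  c[29] = d·G[:,29] = (11110011011100101110100010)·(00000000000000000000000010) mod 2 = 0+0+0+0+0+0+0+0+0+0+0+0+0+0+0+0+0+0+0+0+0+0+0+0+1+0 mod 2 = 1
  c[30] = d·G[:,30] = (11110011011100101110100010)·(00000000000000000000000001) mod 2 = 0+0+0+0+0+0+0+0+0+0+0+0+0+0+0+0+0+0+0+0+0+0+0+0+0+0 mod 2 = 0
Codeword = 1010111100110111100101110100010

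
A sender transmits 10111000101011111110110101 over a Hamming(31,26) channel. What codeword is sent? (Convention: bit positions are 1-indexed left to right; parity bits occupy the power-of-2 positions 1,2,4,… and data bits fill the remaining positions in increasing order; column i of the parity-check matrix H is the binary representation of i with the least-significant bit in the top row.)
Codeword c = d · G (mod 2), d = 10111000101011111110110101:
  c[0] = d·G[:,0] = (10111000101011111110110101)·(11011010101101010101010101) mod 2 = 1+0+0+1+1+0+0+0+1+0+1+0+0+1+0+1+0+1+0+0+0+1+0+1+0+1 mod 2 = 1
  c[1] = d·G[:,1] = (10111000101011111110110101)·(10110110011011001100110011) mod 2 = 1+0+1+1+0+0+0+0+0+0+1+0+1+1+0+0+1+1+0+0+1+1+0+0+0+1 mod 2 = 1
  c[2] = d·G[:,2] = (10111000101011111110110101)·(10000000000000000000000000) mod 2 = 1+0+0+0+0+0+0+0+0+0+0+0+0+0+0+0+0+0+0+0+0+0+0+0+0+0 mod 2 = 1
  c[3] = d·G[:,3] = (10111000101011111110110101)·(01110001111000111100001111) mod 2 = 0+0+1+1+0+0+0+0+1+0+1+0+0+0+1+1+1+1+0+0+0+0+0+1+0+1 mod 2 = 0
  c[4] = d·G[:,4] = (10111000101011111110110101)·(01000000000000000000000000) mod 2 = 0+0+0+0+0+0+0+0+0+0+0+0+0+0+0+0+0+0+0+0+0+0+0+0+0+0 mod 2 = 0
  c[5] = d·G[:,5] = (10111000101011111110110101)·(00100000000000000000000000) mod 2 = 0+0+1+0+0+0+0+0+0+0+0+0+0+0+0+0+0+0+0+0+0+0+0+0+0+0 mod 2 = 1
  c[6] = d·G[:,6] = (10111000101011111110110101)·(00010000000000000000000000) mod 2 = 0+0+0+1+0+0+0+0+0+0+0+0+0+0+0+0+0+0+0+0+0+0+0+0+0+0 mod 2 = 1
  c[7] = d·G[:,7] = (10111000101011111110110101)·(00001111111000000011111111) mod 2 = 0+0+0+0+1+0+0+0+1+0+1+0+0+0+0+0+0+0+1+0+1+1+0+1+0+1 mod 2 = 0
  c[8] = d·G[:,8] = (10111000101011111110110101)·(00001000000000000000000000) mod 2 = 0+0+0+0+1+0+0+0+0+0+0+0+0+0+0+0+0+0+0+0+0+0+0+0+0+0 mod 2 = 1
  c[9] = d·G[:,9] = (10111000101011111110110101)·(00000100000000000000000000) mod 2 = 0+0+0+0+0+0+0+0+0+0+0+0+0+0+0+0+0+0+0+0+0+0+0+0+0+0 mod 2 = 0
  c[10] = d·G[:,10] = (10111000101011111110110101)·(00000010000000000000000000) mod 2 = 0+0+0+0+0+0+0+0+0+0+0+0+0+0+0+0+0+0+0+0+0+0+0+0+0+0 mod 2 = 0
  c[11] = d·G[:,11] = (10111000101011111110110101)·(00000001000000000000000000) mod 2 = 0+0+0+0+0+0+0+0+0+0+0+0+0+0+0+0+0+0+0+0+0+0+0+0+0+0 mod 2 = 0
  c[12] = d·G[:,12] = (10111000101011111110110101)·(00000000100000000000000000) mod 2 = 0+0+0+0+0+0+0+0+1+0+0+0+0+0+0+0+0+0+0+0+0+0+0+0+0+0 mod 2 = 1
  c[13] = d·G[:,13] = (10111000101011111110110101)·(00000000010000000000000000) mod 2 = 0+0+0+0+0+0+0+0+0+0+0+0+0+0+0+0+0+0+0+0+0+0+0+0+0+0 mod 2 = 0
  c[14] = d·G[:,14] = (10111000101011111110110101)·(00000000001000000000000000) mod 2 = 0+0+0+0+0+0+0+0+0+0+1+0+0+0+0+0+0+0+0+0+0+0+0+0+0+0 mod 2 = 1
  c[15] = d·G[:,15] = (10111000101011111110110101)·(00000000000111111111111111) mod 2 = 0+0+0+0+0+0+0+0+0+0+0+0+1+1+1+1+1+1+1+0+1+1+0+1+0+1 mod 2 = 1
  c[16] = d·G[:,16] = (10111000101011111110110101)·(00000000000100000000000000) mod 2 = 0+0+0+0+0+0+0+0+0+0+0+0+0+0+0+0+0+0+0+0+0+0+0+0+0+0 mod 2 = 0
  c[17] = d·G[:,17] = (10111000101011111110110101)·(00000000000010000000000000) mod 2 = 0+0+0+0+0+0+0+0+0+0+0+0+1+0+0+0+0+0+0+0+0+0+0+0+0+0 mod 2 = 1
  c[18] = d·G[:,18] = (10111000101011111110110101)·(00000000000001000000000000) mod 2 = 0+0+0+0+0+0+0+0+0+0+0+0+0+1+0+0+0+0+0+0+0+0+0+0+0+0 mod 2 = 1
  c[19] = d·G[:,19] = (10111000101011111110110101)·(00000000000000100000000000) mod 2 = 0+0+0+0+0+0+0+0+0+0+0+0+0+0+1+0+0+0+0+0+0+0+0+0+0+0 mod 2 = 1
  c[20] = d·G[:,20] = (10111000101011111110110101)·(00000000000000010000000000) mod 2 = 0+0+0+0+0+0+0+0+0+0+0+0+0+0+0+1+0+0+0+0+0+0+0+0+0+0 mod 2 = 1
  c[21] = d·G[:,21] = (10111000101011111110110101)·(00000000000000001000000000) mod 2 = 0+0+0+0+0+0+0+0+0+0+0+0+0+0+0+0+1+0+0+0+0+0+0+0+0+0 mod 2 = 1
  c[22] = d·G[:,22] = (10111000101011111110110101)·(00000000000000000100000000) mod 2 = 0+0+0+0+0+0+0+0+0+0+0+0+0+0+0+0+0+1+0+0+0+0+0+0+0+0 mod 2 = 1
  c[23] = d·G[:,23] = (10111000101011111110110101)·(00000000000000000010000000) mod 2 = 0+0+0+0+0+0+0+0+0+0+0+0+0+0+0+0+0+0+1+0+0+0+0+0+0+0 mod 2 = 1
  c[24] = d·G[:,24] = (10111000101011111110110101)·(00000000000000000001000000) mod 2 = 0+0+0+0+0+0+0+0+0+0+0+0+0+0+0+0+0+0+0+0+0+0+0+0+0+0 mod 2 = 0
  c[25] = d·G[:,25] = (10111000101011111110110101)·(00000000000000000000100000) mod 2 = 0+0+0+0+0+0+0+0+0+0+0+0+0+0+0+0+0+0+0+0+1+0+0+0+0+0 mod 2 = 1
  c[26] = d·G[:,26] = (10111000101011111110110101)·(00000000000000000000010000) mod 2 = 0+0+0+0+0+0+0+0+0+0+0+0+0+0+0+0+0+0+0+0+0+1+0+0+0+0 mod 2 = 1
  c[27] = d·G[:,27] = (10111000101011111110110101)·(00000000000000000000001000) mod 2 = 0+0+0+0+0+0+0+0+0+0+0+0+0+0+0+0+0+0+0+0+0+0+0+0+0+0 mod 2 = 0
  c[28] = d·G[:,28] = (10111000101011111110110101)·(00000000000000000000000100) mod 2 = 0+0+0+0+0+0+0+0+0+0+0+0+0+0+0+0+0+0+0+0+0+0+0+1+0+0 mod 2 = 1
  c[29] = d·G[:,29] = (10111000101011111110110101)·(00000000000000000000000010) mod 2 = 0+0+0+0+0+0+0+0+0+0+0+0+0+0+0+0+0+0+0+0+0+0+0+0+0+0 mod 2 = 0
  c[30] = d·G[:,30] = (10111000101011111110110101)·(00000000000000000000000001) mod 2 = 0+0+0+0+0+0+0+0+0+0+0+0+0+0+0+0+0+0+0+0+0+0+0+0+0+1 mod 2 = 1
Codeword = 1110011010001011011111110110101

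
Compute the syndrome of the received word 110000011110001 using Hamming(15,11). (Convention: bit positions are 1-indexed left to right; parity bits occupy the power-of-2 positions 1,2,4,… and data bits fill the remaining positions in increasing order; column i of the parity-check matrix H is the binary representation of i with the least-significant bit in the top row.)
Syndrome s = H · r^T (mod 2), r = 110000011110001:
  s[0] = (101010101010101)·(110000011110001) mod 2 = 1+0+0+0+0+0+0+0+1+0+1+0+0+0+1 mod 2 = 0
  s[1] = (011001100110011)·(110000011110001) mod 2 = 0+1+0+0+0+0+0+0+0+1+1+0+0+0+1 mod 2 = 0
  s[2] = (000111100001111)·(110000011110001) mod 2 = 0+0+0+0+0+0+0+0+0+0+0+0+0+0+1 mod 2 = 1
  s[3] = (000000011111111)·(110000011110001) mod 2 = 0+0+0+0+0+0+0+1+1+1+1+0+0+0+1 mod 2 = 1
Syndrome = 0011
Non-zero syndrome: error at position 12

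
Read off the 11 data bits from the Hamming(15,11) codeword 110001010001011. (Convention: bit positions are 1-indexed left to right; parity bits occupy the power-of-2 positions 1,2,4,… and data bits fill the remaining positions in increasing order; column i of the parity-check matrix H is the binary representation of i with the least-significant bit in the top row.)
Parity bits occupy power-of-2 positions; data bits are at positions {3,5,6,7,9,10,11,12,13,14,15} (1-indexed).
Extract: c[3]=0 c[5]=0 c[6]=1 c[7]=0 c[9]=0 c[10]=0 c[11]=0 c[12]=1 c[13]=0 c[14]=1 c[15]=1
Data = 00100001011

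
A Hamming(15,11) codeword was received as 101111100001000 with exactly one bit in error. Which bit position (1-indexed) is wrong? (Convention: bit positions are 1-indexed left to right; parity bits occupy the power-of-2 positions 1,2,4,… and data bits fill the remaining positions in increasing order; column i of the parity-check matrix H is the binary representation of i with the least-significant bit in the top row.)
Syndrome s = H · r^T (mod 2), r = 101111100001000:
  s[0] = (101010101010101)·(101111100001000) mod 2 = 1+0+1+0+1+0+1+0+0+0+0+0+0+0+0 mod 2 = 0
  s[1] = (011001100110011)·(101111100001000) mod 2 = 0+0+1+0+0+1+1+0+0+0+0+0+0+0+0 mod 2 = 1
  s[2] = (000111100001111)·(101111100001000) mod 2 = 0+0+0+1+1+1+1+0+0+0+0+1+0+0+0 mod 2 = 1
  s[3] = (000000011111111)·(101111100001000) mod 2 = 0+0+0+0+0+0+0+0+0+0+0+1+0+0+0 mod 2 = 1
Syndrome = 0111
Column i of H is the binary representation of i, so the syndrome is the binary index of the flipped bit.
Read s = 0111 with s[0] as LSB: 0·2^0 + 1·2^1 + 1·2^2 + 1·2^3 = 14.
Error is at bit position 14.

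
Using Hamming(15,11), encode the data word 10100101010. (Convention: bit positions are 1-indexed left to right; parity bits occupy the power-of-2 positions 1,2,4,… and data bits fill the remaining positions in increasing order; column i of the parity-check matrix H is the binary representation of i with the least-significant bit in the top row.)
Codeword c = d · G (mod 2), d = 10100101010:
  c[0] = d·G[:,0] = (10100101010)·(11011010101) mod 2 = 1+0+0+0+0+0+0+0+0+0+0 mod 2 = 1
  c[1] = d·G[:,1] = (10100101010)·(10110110011) mod 2 = 1+0+1+0+0+1+0+0+0+1+0 mod 2 = 0
  c[2] = d·G[:,2] = (10100101010)·(10000000000) mod 2 = 1+0+0+0+0+0+0+0+0+0+0 mod 2 = 1
  c[3] = d·G[:,3] = (10100101010)·(01110001111) mod 2 = 0+0+1+0+0+0+0+1+0+1+0 mod 2 = 1
  c[4] = d·G[:,4] = (10100101010)·(01000000000) mod 2 = 0+0+0+0+0+0+0+0+0+0+0 mod 2 = 0
  c[5] = d·G[:,5] = (10100101010)·(00100000000) mod 2 = 0+0+1+0+0+0+0+0+0+0+0 mod 2 = 1
  c[6] = d·G[:,6] = (10100101010)·(00010000000) mod 2 = 0+0+0+0+0+0+0+0+0+0+0 mod 2 = 0
  c[7] = d·G[:,7] = (10100101010)·(00001111111) mod 2 = 0+0+0+0+0+1+0+1+0+1+0 mod 2 = 1
  c[8] = d·G[:,8] = (10100101010)·(00001000000) mod 2 = 0+0+0+0+0+0+0+0+0+0+0 mod 2 = 0
  c[9] = d·G[:,9] = (10100101010)·(00000100000) mod 2 = 0+0+0+0+0+1+0+0+0+0+0 mod 2 = 1
  c[10] = d·G[:,10] = (10100101010)·(00000010000) mod 2 = 0+0+0+0+0+0+0+0+0+0+0 mod 2 = 0
  c[11] = d·G[:,11] = (10100101010)·(00000001000) mod 2 = 0+0+0+0+0+0+0+1+0+0+0 mod 2 = 1
  c[12] = d·G[:,12] = (10100101010)·(00000000100) mod 2 = 0+0+0+0+0+0+0+0+0+0+0 mod 2 = 0
  c[13] = d·G[:,13] = (10100101010)·(00000000010) mod 2 = 0+0+0+0+0+0+0+0+0+1+0 mod 2 = 1
  c[14] = d·G[:,14] = (10100101010)·(00000000001) mod 2 = 0+0+0+0+0+0+0+0+0+0+0 mod 2 = 0
Codeword = 101101010101010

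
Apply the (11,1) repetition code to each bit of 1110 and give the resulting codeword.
Repeat each bit 11× and concatenate:
1→11111111111  1→11111111111  1→11111111111  0→00000000000
Codeword = 11111111111111111111111111111111100000000000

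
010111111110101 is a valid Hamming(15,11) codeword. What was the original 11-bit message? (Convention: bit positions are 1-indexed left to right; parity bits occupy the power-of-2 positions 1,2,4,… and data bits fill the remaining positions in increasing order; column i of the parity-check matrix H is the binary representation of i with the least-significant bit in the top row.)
Parity bits occupy power-of-2 positions; data bits are at positions {3,5,6,7,9,10,11,12,13,14,15} (1-indexed).
Extract: c[3]=0 c[5]=1 c[6]=1 c[7]=1 c[9]=1 c[10]=1 c[11]=1 c[12]=0 c[13]=1 c[14]=0 c[15]=1
Data = 01111110101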